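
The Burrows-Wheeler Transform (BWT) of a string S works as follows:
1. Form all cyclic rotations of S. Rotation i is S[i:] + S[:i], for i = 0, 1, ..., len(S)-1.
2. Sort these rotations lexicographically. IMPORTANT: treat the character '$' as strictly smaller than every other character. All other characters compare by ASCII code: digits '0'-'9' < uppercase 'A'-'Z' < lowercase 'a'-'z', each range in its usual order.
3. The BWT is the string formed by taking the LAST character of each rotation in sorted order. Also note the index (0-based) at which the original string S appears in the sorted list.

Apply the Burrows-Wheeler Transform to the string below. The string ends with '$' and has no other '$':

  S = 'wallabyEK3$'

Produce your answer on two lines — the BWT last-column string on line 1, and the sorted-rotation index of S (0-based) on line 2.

All 11 rotations (rotation i = S[i:]+S[:i]):
  rot[0] = wallabyEK3$
  rot[1] = allabyEK3$w
  rot[2] = llabyEK3$wa
  rot[3] = labyEK3$wal
  rot[4] = abyEK3$wall
  rot[5] = byEK3$walla
  rot[6] = yEK3$wallab
  rot[7] = EK3$wallaby
  rot[8] = K3$wallabyE
  rot[9] = 3$wallabyEK
  rot[10] = $wallabyEK3
Sorted (with $ < everything):
  sorted[0] = $wallabyEK3  (last char: '3')
  sorted[1] = 3$wallabyEK  (last char: 'K')
  sorted[2] = EK3$wallaby  (last char: 'y')
  sorted[3] = K3$wallabyE  (last char: 'E')
  sorted[4] = abyEK3$wall  (last char: 'l')
  sorted[5] = allabyEK3$w  (last char: 'w')
  sorted[6] = byEK3$walla  (last char: 'a')
  sorted[7] = labyEK3$wal  (last char: 'l')
  sorted[8] = llabyEK3$wa  (last char: 'a')
  sorted[9] = wallabyEK3$  (last char: '$')
  sorted[10] = yEK3$wallab  (last char: 'b')
Last column: 3KyElwala$b
Original string S is at sorted index 9

Answer: 3KyElwala$b
9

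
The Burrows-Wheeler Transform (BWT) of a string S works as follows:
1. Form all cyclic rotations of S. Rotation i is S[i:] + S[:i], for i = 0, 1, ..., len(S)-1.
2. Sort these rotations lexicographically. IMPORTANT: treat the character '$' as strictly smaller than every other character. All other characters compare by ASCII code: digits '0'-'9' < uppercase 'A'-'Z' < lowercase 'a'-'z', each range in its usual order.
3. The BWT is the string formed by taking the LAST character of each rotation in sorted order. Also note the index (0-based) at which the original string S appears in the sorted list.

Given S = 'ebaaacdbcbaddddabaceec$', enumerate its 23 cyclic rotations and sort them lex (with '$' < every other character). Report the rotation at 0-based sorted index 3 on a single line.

Answer: abaceec$ebaaacdbcbadddd

Derivation:
All 23 rotations (rotation i = S[i:]+S[:i]):
  rot[0] = ebaaacdbcbaddddabaceec$
  rot[1] = baaacdbcbaddddabaceec$e
  rot[2] = aaacdbcbaddddabaceec$eb
  rot[3] = aacdbcbaddddabaceec$eba
  rot[4] = acdbcbaddddabaceec$ebaa
  rot[5] = cdbcbaddddabaceec$ebaaa
  rot[6] = dbcbaddddabaceec$ebaaac
  rot[7] = bcbaddddabaceec$ebaaacd
  rot[8] = cbaddddabaceec$ebaaacdb
  rot[9] = baddddabaceec$ebaaacdbc
  rot[10] = addddabaceec$ebaaacdbcb
  rot[11] = ddddabaceec$ebaaacdbcba
  rot[12] = dddabaceec$ebaaacdbcbad
  rot[13] = ddabaceec$ebaaacdbcbadd
  rot[14] = dabaceec$ebaaacdbcbaddd
  rot[15] = abaceec$ebaaacdbcbadddd
  rot[16] = baceec$ebaaacdbcbadddda
  rot[17] = aceec$ebaaacdbcbaddddab
  rot[18] = ceec$ebaaacdbcbaddddaba
  rot[19] = eec$ebaaacdbcbaddddabac
  rot[20] = ec$ebaaacdbcbaddddabace
  rot[21] = c$ebaaacdbcbaddddabacee
  rot[22] = $ebaaacdbcbaddddabaceec
Sorted (with $ < everything):
  sorted[0] = $ebaaacdbcbaddddabaceec
  sorted[1] = aaacdbcbaddddabaceec$eb
  sorted[2] = aacdbcbaddddabaceec$eba
  sorted[3] = abaceec$ebaaacdbcbadddd
  sorted[4] = acdbcbaddddabaceec$ebaa
  sorted[5] = aceec$ebaaacdbcbaddddab
  sorted[6] = addddabaceec$ebaaacdbcb
  sorted[7] = baaacdbcbaddddabaceec$e
  sorted[8] = baceec$ebaaacdbcbadddda
  sorted[9] = baddddabaceec$ebaaacdbc
  sorted[10] = bcbaddddabaceec$ebaaacd
  sorted[11] = c$ebaaacdbcbaddddabacee
  sorted[12] = cbaddddabaceec$ebaaacdb
  sorted[13] = cdbcbaddddabaceec$ebaaa
  sorted[14] = ceec$ebaaacdbcbaddddaba
  sorted[15] = dabaceec$ebaaacdbcbaddd
  sorted[16] = dbcbaddddabaceec$ebaaac
  sorted[17] = ddabaceec$ebaaacdbcbadd
  sorted[18] = dddabaceec$ebaaacdbcbad
  sorted[19] = ddddabaceec$ebaaacdbcba
  sorted[20] = ebaaacdbcbaddddabaceec$
  sorted[21] = ec$ebaaacdbcbaddddabace
  sorted[22] = eec$ebaaacdbcbaddddabac
sorted[3] = abaceec$ebaaacdbcbadddd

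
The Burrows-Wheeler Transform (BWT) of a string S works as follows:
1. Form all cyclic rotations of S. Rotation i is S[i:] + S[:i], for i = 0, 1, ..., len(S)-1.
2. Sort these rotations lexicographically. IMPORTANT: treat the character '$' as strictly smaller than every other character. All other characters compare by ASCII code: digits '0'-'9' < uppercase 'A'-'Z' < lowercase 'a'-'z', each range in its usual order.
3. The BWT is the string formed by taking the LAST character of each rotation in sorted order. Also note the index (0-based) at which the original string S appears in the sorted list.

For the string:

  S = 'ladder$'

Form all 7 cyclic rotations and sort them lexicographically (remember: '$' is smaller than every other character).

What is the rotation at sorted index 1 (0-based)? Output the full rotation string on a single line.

Answer: adder$l

Derivation:
All 7 rotations (rotation i = S[i:]+S[:i]):
  rot[0] = ladder$
  rot[1] = adder$l
  rot[2] = dder$la
  rot[3] = der$lad
  rot[4] = er$ladd
  rot[5] = r$ladde
  rot[6] = $ladder
Sorted (with $ < everything):
  sorted[0] = $ladder
  sorted[1] = adder$l
  sorted[2] = dder$la
  sorted[3] = der$lad
  sorted[4] = er$ladd
  sorted[5] = ladder$
  sorted[6] = r$ladde
sorted[1] = adder$l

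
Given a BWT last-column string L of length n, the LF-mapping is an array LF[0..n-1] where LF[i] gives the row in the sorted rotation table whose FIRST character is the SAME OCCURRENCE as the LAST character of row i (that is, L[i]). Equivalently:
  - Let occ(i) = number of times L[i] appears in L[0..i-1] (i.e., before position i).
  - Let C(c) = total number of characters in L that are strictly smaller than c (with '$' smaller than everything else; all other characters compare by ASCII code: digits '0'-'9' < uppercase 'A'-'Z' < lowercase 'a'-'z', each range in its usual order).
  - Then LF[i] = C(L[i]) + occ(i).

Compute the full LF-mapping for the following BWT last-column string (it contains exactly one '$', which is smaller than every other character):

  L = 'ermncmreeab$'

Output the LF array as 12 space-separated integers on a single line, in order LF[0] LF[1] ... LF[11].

Char counts: '$':1, 'a':1, 'b':1, 'c':1, 'e':3, 'm':2, 'n':1, 'r':2
C (first-col start): C('$')=0, C('a')=1, C('b')=2, C('c')=3, C('e')=4, C('m')=7, C('n')=9, C('r')=10
L[0]='e': occ=0, LF[0]=C('e')+0=4+0=4
L[1]='r': occ=0, LF[1]=C('r')+0=10+0=10
L[2]='m': occ=0, LF[2]=C('m')+0=7+0=7
L[3]='n': occ=0, LF[3]=C('n')+0=9+0=9
L[4]='c': occ=0, LF[4]=C('c')+0=3+0=3
L[5]='m': occ=1, LF[5]=C('m')+1=7+1=8
L[6]='r': occ=1, LF[6]=C('r')+1=10+1=11
L[7]='e': occ=1, LF[7]=C('e')+1=4+1=5
L[8]='e': occ=2, LF[8]=C('e')+2=4+2=6
L[9]='a': occ=0, LF[9]=C('a')+0=1+0=1
L[10]='b': occ=0, LF[10]=C('b')+0=2+0=2
L[11]='$': occ=0, LF[11]=C('$')+0=0+0=0

Answer: 4 10 7 9 3 8 11 5 6 1 2 0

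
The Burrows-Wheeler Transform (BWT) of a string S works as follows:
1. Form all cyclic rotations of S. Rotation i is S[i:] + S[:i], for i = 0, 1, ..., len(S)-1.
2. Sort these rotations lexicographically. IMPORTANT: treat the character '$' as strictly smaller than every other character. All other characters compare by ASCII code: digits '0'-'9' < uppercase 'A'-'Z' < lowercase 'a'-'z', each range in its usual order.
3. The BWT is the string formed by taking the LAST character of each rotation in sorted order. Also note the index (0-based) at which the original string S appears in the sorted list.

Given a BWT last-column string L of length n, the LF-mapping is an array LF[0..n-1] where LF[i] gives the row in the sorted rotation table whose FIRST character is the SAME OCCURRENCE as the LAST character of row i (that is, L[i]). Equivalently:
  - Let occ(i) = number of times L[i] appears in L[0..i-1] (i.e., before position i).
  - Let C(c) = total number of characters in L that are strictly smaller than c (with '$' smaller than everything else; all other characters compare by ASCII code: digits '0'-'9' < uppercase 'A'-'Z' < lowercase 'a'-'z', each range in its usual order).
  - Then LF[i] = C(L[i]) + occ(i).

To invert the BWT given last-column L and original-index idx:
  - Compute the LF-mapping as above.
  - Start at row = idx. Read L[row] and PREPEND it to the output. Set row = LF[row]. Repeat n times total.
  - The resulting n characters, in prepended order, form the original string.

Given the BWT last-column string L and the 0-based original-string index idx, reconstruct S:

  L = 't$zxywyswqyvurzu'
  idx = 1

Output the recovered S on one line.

Answer: qwwuyuzzryxsvyt$

Derivation:
LF mapping: 4 0 14 10 11 8 12 3 9 1 13 7 5 2 15 6
Walk LF starting at row 1, prepending L[row]:
  step 1: row=1, L[1]='$', prepend. Next row=LF[1]=0
  step 2: row=0, L[0]='t', prepend. Next row=LF[0]=4
  step 3: row=4, L[4]='y', prepend. Next row=LF[4]=11
  step 4: row=11, L[11]='v', prepend. Next row=LF[11]=7
  step 5: row=7, L[7]='s', prepend. Next row=LF[7]=3
  step 6: row=3, L[3]='x', prepend. Next row=LF[3]=10
  step 7: row=10, L[10]='y', prepend. Next row=LF[10]=13
  step 8: row=13, L[13]='r', prepend. Next row=LF[13]=2
  step 9: row=2, L[2]='z', prepend. Next row=LF[2]=14
  step 10: row=14, L[14]='z', prepend. Next row=LF[14]=15
  step 11: row=15, L[15]='u', prepend. Next row=LF[15]=6
  step 12: row=6, L[6]='y', prepend. Next row=LF[6]=12
  step 13: row=12, L[12]='u', prepend. Next row=LF[12]=5
  step 14: row=5, L[5]='w', prepend. Next row=LF[5]=8
  step 15: row=8, L[8]='w', prepend. Next row=LF[8]=9
  step 16: row=9, L[9]='q', prepend. Next row=LF[9]=1
Reversed output: qwwuyuzzryxsvyt$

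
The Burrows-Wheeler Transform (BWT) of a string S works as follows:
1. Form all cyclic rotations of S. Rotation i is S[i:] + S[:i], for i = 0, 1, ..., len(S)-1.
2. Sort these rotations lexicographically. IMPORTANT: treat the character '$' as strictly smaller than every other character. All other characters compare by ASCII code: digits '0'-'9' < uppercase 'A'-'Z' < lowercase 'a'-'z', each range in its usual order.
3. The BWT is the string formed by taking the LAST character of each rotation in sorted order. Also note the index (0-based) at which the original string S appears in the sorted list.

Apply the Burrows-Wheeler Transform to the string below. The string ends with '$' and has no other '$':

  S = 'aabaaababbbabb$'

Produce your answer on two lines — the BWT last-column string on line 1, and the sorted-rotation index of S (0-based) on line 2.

All 15 rotations (rotation i = S[i:]+S[:i]):
  rot[0] = aabaaababbbabb$
  rot[1] = abaaababbbabb$a
  rot[2] = baaababbbabb$aa
  rot[3] = aaababbbabb$aab
  rot[4] = aababbbabb$aaba
  rot[5] = ababbbabb$aabaa
  rot[6] = babbbabb$aabaaa
  rot[7] = abbbabb$aabaaab
  rot[8] = bbbabb$aabaaaba
  rot[9] = bbabb$aabaaabab
  rot[10] = babb$aabaaababb
  rot[11] = abb$aabaaababbb
  rot[12] = bb$aabaaababbba
  rot[13] = b$aabaaababbbab
  rot[14] = $aabaaababbbabb
Sorted (with $ < everything):
  sorted[0] = $aabaaababbbabb  (last char: 'b')
  sorted[1] = aaababbbabb$aab  (last char: 'b')
  sorted[2] = aabaaababbbabb$  (last char: '$')
  sorted[3] = aababbbabb$aaba  (last char: 'a')
  sorted[4] = abaaababbbabb$a  (last char: 'a')
  sorted[5] = ababbbabb$aabaa  (last char: 'a')
  sorted[6] = abb$aabaaababbb  (last char: 'b')
  sorted[7] = abbbabb$aabaaab  (last char: 'b')
  sorted[8] = b$aabaaababbbab  (last char: 'b')
  sorted[9] = baaababbbabb$aa  (last char: 'a')
  sorted[10] = babb$aabaaababb  (last char: 'b')
  sorted[11] = babbbabb$aabaaa  (last char: 'a')
  sorted[12] = bb$aabaaababbba  (last char: 'a')
  sorted[13] = bbabb$aabaaabab  (last char: 'b')
  sorted[14] = bbbabb$aabaaaba  (last char: 'a')
Last column: bb$aaabbbabaaba
Original string S is at sorted index 2

Answer: bb$aaabbbabaaba
2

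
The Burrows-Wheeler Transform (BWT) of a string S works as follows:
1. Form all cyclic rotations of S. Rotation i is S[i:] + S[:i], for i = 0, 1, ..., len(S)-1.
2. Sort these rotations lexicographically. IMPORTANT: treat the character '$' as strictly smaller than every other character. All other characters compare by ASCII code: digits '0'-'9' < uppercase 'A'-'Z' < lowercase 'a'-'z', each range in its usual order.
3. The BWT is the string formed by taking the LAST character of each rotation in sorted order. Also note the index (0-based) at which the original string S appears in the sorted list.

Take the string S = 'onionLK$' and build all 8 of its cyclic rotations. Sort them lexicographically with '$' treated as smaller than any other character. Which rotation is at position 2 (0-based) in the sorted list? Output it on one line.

Answer: LK$onion

Derivation:
All 8 rotations (rotation i = S[i:]+S[:i]):
  rot[0] = onionLK$
  rot[1] = nionLK$o
  rot[2] = ionLK$on
  rot[3] = onLK$oni
  rot[4] = nLK$onio
  rot[5] = LK$onion
  rot[6] = K$onionL
  rot[7] = $onionLK
Sorted (with $ < everything):
  sorted[0] = $onionLK
  sorted[1] = K$onionL
  sorted[2] = LK$onion
  sorted[3] = ionLK$on
  sorted[4] = nLK$onio
  sorted[5] = nionLK$o
  sorted[6] = onLK$oni
  sorted[7] = onionLK$
sorted[2] = LK$onion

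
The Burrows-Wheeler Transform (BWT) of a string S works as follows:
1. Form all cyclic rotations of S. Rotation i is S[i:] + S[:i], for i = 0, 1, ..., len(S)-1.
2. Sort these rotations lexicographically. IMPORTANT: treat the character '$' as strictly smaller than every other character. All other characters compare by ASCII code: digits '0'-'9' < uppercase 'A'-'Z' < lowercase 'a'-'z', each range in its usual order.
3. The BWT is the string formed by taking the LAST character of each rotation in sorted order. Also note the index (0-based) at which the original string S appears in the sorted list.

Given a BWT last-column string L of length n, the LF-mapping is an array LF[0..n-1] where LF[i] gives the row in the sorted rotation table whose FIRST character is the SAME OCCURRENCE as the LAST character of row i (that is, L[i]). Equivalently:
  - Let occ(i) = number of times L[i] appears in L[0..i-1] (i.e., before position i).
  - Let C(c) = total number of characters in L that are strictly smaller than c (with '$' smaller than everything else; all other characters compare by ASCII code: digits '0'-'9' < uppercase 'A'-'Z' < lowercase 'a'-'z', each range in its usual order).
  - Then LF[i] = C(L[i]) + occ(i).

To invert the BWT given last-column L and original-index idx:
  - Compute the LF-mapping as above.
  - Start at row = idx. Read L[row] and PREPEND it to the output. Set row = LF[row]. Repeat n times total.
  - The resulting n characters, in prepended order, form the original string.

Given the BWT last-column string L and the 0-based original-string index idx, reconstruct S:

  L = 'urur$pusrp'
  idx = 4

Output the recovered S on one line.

Answer: rrprupusu$

Derivation:
LF mapping: 7 3 8 4 0 1 9 6 5 2
Walk LF starting at row 4, prepending L[row]:
  step 1: row=4, L[4]='$', prepend. Next row=LF[4]=0
  step 2: row=0, L[0]='u', prepend. Next row=LF[0]=7
  step 3: row=7, L[7]='s', prepend. Next row=LF[7]=6
  step 4: row=6, L[6]='u', prepend. Next row=LF[6]=9
  step 5: row=9, L[9]='p', prepend. Next row=LF[9]=2
  step 6: row=2, L[2]='u', prepend. Next row=LF[2]=8
  step 7: row=8, L[8]='r', prepend. Next row=LF[8]=5
  step 8: row=5, L[5]='p', prepend. Next row=LF[5]=1
  step 9: row=1, L[1]='r', prepend. Next row=LF[1]=3
  step 10: row=3, L[3]='r', prepend. Next row=LF[3]=4
Reversed output: rrprupusu$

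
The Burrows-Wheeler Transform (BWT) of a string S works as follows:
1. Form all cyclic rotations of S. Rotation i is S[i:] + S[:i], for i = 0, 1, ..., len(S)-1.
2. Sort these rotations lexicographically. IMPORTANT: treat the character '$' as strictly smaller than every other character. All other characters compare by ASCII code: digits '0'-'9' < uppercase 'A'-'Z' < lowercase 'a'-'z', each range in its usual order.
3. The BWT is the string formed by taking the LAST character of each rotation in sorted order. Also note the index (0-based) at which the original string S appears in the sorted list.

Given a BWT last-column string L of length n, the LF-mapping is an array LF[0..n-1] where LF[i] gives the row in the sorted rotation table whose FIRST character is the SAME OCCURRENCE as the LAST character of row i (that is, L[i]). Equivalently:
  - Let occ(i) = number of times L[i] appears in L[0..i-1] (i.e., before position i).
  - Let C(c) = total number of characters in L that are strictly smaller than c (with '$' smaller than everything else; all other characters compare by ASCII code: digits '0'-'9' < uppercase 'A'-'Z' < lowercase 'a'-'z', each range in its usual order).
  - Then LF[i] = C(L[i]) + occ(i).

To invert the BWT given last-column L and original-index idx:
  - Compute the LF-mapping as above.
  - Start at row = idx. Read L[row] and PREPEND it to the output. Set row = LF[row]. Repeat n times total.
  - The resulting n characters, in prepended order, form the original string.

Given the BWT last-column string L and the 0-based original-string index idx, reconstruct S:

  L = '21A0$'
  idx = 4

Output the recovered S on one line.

Answer: A102$

Derivation:
LF mapping: 3 2 4 1 0
Walk LF starting at row 4, prepending L[row]:
  step 1: row=4, L[4]='$', prepend. Next row=LF[4]=0
  step 2: row=0, L[0]='2', prepend. Next row=LF[0]=3
  step 3: row=3, L[3]='0', prepend. Next row=LF[3]=1
  step 4: row=1, L[1]='1', prepend. Next row=LF[1]=2
  step 5: row=2, L[2]='A', prepend. Next row=LF[2]=4
Reversed output: A102$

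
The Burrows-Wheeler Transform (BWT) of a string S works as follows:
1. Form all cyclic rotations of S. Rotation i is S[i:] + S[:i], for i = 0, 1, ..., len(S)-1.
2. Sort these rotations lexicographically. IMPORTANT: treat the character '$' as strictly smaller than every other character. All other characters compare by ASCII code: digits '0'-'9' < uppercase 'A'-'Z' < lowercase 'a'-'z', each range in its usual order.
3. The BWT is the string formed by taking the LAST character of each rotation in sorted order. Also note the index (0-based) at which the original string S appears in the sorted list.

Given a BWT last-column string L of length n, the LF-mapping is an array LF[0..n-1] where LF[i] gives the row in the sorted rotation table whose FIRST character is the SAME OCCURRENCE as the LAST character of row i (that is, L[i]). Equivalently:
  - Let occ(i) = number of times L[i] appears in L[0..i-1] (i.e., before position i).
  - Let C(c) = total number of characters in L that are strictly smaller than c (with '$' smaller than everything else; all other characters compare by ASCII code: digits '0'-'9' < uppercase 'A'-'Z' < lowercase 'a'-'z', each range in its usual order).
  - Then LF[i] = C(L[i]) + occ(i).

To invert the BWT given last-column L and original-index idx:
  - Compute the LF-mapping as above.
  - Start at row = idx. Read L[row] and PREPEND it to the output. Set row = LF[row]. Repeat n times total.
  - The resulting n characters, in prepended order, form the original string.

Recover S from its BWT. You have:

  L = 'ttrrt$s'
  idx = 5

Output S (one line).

Answer: trrstt$

Derivation:
LF mapping: 4 5 1 2 6 0 3
Walk LF starting at row 5, prepending L[row]:
  step 1: row=5, L[5]='$', prepend. Next row=LF[5]=0
  step 2: row=0, L[0]='t', prepend. Next row=LF[0]=4
  step 3: row=4, L[4]='t', prepend. Next row=LF[4]=6
  step 4: row=6, L[6]='s', prepend. Next row=LF[6]=3
  step 5: row=3, L[3]='r', prepend. Next row=LF[3]=2
  step 6: row=2, L[2]='r', prepend. Next row=LF[2]=1
  step 7: row=1, L[1]='t', prepend. Next row=LF[1]=5
Reversed output: trrstt$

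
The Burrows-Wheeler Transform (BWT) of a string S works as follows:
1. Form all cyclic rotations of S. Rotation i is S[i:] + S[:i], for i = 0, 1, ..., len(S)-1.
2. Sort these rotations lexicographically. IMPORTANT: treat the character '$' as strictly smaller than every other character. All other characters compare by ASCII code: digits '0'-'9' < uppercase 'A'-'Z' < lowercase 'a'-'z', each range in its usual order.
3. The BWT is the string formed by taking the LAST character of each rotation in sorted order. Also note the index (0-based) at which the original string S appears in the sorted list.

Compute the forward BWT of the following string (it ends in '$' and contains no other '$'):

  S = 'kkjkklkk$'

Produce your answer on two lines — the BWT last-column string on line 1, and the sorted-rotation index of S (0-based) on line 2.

All 9 rotations (rotation i = S[i:]+S[:i]):
  rot[0] = kkjkklkk$
  rot[1] = kjkklkk$k
  rot[2] = jkklkk$kk
  rot[3] = kklkk$kkj
  rot[4] = klkk$kkjk
  rot[5] = lkk$kkjkk
  rot[6] = kk$kkjkkl
  rot[7] = k$kkjkklk
  rot[8] = $kkjkklkk
Sorted (with $ < everything):
  sorted[0] = $kkjkklkk  (last char: 'k')
  sorted[1] = jkklkk$kk  (last char: 'k')
  sorted[2] = k$kkjkklk  (last char: 'k')
  sorted[3] = kjkklkk$k  (last char: 'k')
  sorted[4] = kk$kkjkkl  (last char: 'l')
  sorted[5] = kkjkklkk$  (last char: '$')
  sorted[6] = kklkk$kkj  (last char: 'j')
  sorted[7] = klkk$kkjk  (last char: 'k')
  sorted[8] = lkk$kkjkk  (last char: 'k')
Last column: kkkkl$jkk
Original string S is at sorted index 5

Answer: kkkkl$jkk
5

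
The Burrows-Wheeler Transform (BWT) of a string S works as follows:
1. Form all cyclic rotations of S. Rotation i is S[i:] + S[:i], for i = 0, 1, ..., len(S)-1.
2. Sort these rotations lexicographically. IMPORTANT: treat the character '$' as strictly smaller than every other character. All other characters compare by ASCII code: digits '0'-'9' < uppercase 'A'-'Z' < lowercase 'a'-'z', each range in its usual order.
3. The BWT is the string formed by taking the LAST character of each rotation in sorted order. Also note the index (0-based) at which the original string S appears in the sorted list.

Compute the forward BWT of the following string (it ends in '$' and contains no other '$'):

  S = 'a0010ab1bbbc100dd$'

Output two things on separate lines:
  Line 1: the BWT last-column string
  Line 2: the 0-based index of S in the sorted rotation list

Answer: da1010c0b$0a1bbbd0
9

Derivation:
All 18 rotations (rotation i = S[i:]+S[:i]):
  rot[0] = a0010ab1bbbc100dd$
  rot[1] = 0010ab1bbbc100dd$a
  rot[2] = 010ab1bbbc100dd$a0
  rot[3] = 10ab1bbbc100dd$a00
  rot[4] = 0ab1bbbc100dd$a001
  rot[5] = ab1bbbc100dd$a0010
  rot[6] = b1bbbc100dd$a0010a
  rot[7] = 1bbbc100dd$a0010ab
  rot[8] = bbbc100dd$a0010ab1
  rot[9] = bbc100dd$a0010ab1b
  rot[10] = bc100dd$a0010ab1bb
  rot[11] = c100dd$a0010ab1bbb
  rot[12] = 100dd$a0010ab1bbbc
  rot[13] = 00dd$a0010ab1bbbc1
  rot[14] = 0dd$a0010ab1bbbc10
  rot[15] = dd$a0010ab1bbbc100
  rot[16] = d$a0010ab1bbbc100d
  rot[17] = $a0010ab1bbbc100dd
Sorted (with $ < everything):
  sorted[0] = $a0010ab1bbbc100dd  (last char: 'd')
  sorted[1] = 0010ab1bbbc100dd$a  (last char: 'a')
  sorted[2] = 00dd$a0010ab1bbbc1  (last char: '1')
  sorted[3] = 010ab1bbbc100dd$a0  (last char: '0')
  sorted[4] = 0ab1bbbc100dd$a001  (last char: '1')
  sorted[5] = 0dd$a0010ab1bbbc10  (last char: '0')
  sorted[6] = 100dd$a0010ab1bbbc  (last char: 'c')
  sorted[7] = 10ab1bbbc100dd$a00  (last char: '0')
  sorted[8] = 1bbbc100dd$a0010ab  (last char: 'b')
  sorted[9] = a0010ab1bbbc100dd$  (last char: '$')
  sorted[10] = ab1bbbc100dd$a0010  (last char: '0')
  sorted[11] = b1bbbc100dd$a0010a  (last char: 'a')
  sorted[12] = bbbc100dd$a0010ab1  (last char: '1')
  sorted[13] = bbc100dd$a0010ab1b  (last char: 'b')
  sorted[14] = bc100dd$a0010ab1bb  (last char: 'b')
  sorted[15] = c100dd$a0010ab1bbb  (last char: 'b')
  sorted[16] = d$a0010ab1bbbc100d  (last char: 'd')
  sorted[17] = dd$a0010ab1bbbc100  (last char: '0')
Last column: da1010c0b$0a1bbbd0
Original string S is at sorted index 9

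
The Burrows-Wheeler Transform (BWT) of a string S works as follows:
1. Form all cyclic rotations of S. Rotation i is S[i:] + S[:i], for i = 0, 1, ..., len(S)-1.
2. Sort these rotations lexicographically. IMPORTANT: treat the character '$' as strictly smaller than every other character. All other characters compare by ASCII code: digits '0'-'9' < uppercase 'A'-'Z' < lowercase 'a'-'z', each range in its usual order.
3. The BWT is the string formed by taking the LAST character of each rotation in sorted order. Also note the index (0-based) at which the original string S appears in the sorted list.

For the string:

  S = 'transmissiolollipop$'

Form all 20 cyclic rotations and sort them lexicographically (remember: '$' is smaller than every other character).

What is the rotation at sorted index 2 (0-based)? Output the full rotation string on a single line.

All 20 rotations (rotation i = S[i:]+S[:i]):
  rot[0] = transmissiolollipop$
  rot[1] = ransmissiolollipop$t
  rot[2] = ansmissiolollipop$tr
  rot[3] = nsmissiolollipop$tra
  rot[4] = smissiolollipop$tran
  rot[5] = missiolollipop$trans
  rot[6] = issiolollipop$transm
  rot[7] = ssiolollipop$transmi
  rot[8] = siolollipop$transmis
  rot[9] = iolollipop$transmiss
  rot[10] = olollipop$transmissi
  rot[11] = lollipop$transmissio
  rot[12] = ollipop$transmissiol
  rot[13] = llipop$transmissiolo
  rot[14] = lipop$transmissiolol
  rot[15] = ipop$transmissiololl
  rot[16] = pop$transmissiololli
  rot[17] = op$transmissiolollip
  rot[18] = p$transmissiolollipo
  rot[19] = $transmissiolollipop
Sorted (with $ < everything):
  sorted[0] = $transmissiolollipop
  sorted[1] = ansmissiolollipop$tr
  sorted[2] = iolollipop$transmiss
  sorted[3] = ipop$transmissiololl
  sorted[4] = issiolollipop$transm
  sorted[5] = lipop$transmissiolol
  sorted[6] = llipop$transmissiolo
  sorted[7] = lollipop$transmissio
  sorted[8] = missiolollipop$trans
  sorted[9] = nsmissiolollipop$tra
  sorted[10] = ollipop$transmissiol
  sorted[11] = olollipop$transmissi
  sorted[12] = op$transmissiolollip
  sorted[13] = p$transmissiolollipo
  sorted[14] = pop$transmissiololli
  sorted[15] = ransmissiolollipop$t
  sorted[16] = siolollipop$transmis
  sorted[17] = smissiolollipop$tran
  sorted[18] = ssiolollipop$transmi
  sorted[19] = transmissiolollipop$
sorted[2] = iolollipop$transmiss

Answer: iolollipop$transmiss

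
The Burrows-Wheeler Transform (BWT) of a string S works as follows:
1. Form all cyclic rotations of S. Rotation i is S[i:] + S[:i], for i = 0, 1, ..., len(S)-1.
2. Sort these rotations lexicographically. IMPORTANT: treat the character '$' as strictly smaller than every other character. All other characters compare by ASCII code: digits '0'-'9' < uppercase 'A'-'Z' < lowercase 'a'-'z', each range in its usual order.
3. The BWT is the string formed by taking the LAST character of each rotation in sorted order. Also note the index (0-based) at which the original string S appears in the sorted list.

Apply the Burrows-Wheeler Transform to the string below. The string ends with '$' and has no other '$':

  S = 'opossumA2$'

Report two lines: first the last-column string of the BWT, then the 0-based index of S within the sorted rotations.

Answer: 2Amu$pooss
4

Derivation:
All 10 rotations (rotation i = S[i:]+S[:i]):
  rot[0] = opossumA2$
  rot[1] = possumA2$o
  rot[2] = ossumA2$op
  rot[3] = ssumA2$opo
  rot[4] = sumA2$opos
  rot[5] = umA2$oposs
  rot[6] = mA2$opossu
  rot[7] = A2$opossum
  rot[8] = 2$opossumA
  rot[9] = $opossumA2
Sorted (with $ < everything):
  sorted[0] = $opossumA2  (last char: '2')
  sorted[1] = 2$opossumA  (last char: 'A')
  sorted[2] = A2$opossum  (last char: 'm')
  sorted[3] = mA2$opossu  (last char: 'u')
  sorted[4] = opossumA2$  (last char: '$')
  sorted[5] = ossumA2$op  (last char: 'p')
  sorted[6] = possumA2$o  (last char: 'o')
  sorted[7] = ssumA2$opo  (last char: 'o')
  sorted[8] = sumA2$opos  (last char: 's')
  sorted[9] = umA2$oposs  (last char: 's')
Last column: 2Amu$pooss
Original string S is at sorted index 4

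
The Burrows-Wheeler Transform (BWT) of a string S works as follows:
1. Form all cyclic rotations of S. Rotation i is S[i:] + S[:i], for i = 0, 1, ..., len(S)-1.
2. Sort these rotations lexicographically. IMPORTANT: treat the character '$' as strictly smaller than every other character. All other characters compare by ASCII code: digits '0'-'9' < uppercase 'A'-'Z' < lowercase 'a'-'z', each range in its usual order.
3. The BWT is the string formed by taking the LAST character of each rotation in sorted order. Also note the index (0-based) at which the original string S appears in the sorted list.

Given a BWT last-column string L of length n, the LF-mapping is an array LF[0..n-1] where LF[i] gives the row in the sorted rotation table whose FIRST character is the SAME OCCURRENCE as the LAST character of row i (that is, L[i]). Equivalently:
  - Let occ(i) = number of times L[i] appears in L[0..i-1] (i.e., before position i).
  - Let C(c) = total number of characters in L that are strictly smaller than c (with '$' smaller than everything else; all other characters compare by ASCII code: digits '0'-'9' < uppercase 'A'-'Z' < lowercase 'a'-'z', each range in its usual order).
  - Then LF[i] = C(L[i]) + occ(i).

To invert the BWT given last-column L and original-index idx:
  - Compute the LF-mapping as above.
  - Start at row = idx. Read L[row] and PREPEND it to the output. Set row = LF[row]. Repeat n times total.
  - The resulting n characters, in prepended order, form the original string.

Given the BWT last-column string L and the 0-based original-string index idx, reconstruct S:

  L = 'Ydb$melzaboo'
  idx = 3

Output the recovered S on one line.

LF mapping: 1 5 3 0 8 6 7 11 2 4 9 10
Walk LF starting at row 3, prepending L[row]:
  step 1: row=3, L[3]='$', prepend. Next row=LF[3]=0
  step 2: row=0, L[0]='Y', prepend. Next row=LF[0]=1
  step 3: row=1, L[1]='d', prepend. Next row=LF[1]=5
  step 4: row=5, L[5]='e', prepend. Next row=LF[5]=6
  step 5: row=6, L[6]='l', prepend. Next row=LF[6]=7
  step 6: row=7, L[7]='z', prepend. Next row=LF[7]=11
  step 7: row=11, L[11]='o', prepend. Next row=LF[11]=10
  step 8: row=10, L[10]='o', prepend. Next row=LF[10]=9
  step 9: row=9, L[9]='b', prepend. Next row=LF[9]=4
  step 10: row=4, L[4]='m', prepend. Next row=LF[4]=8
  step 11: row=8, L[8]='a', prepend. Next row=LF[8]=2
  step 12: row=2, L[2]='b', prepend. Next row=LF[2]=3
Reversed output: bamboozledY$

Answer: bamboozledY$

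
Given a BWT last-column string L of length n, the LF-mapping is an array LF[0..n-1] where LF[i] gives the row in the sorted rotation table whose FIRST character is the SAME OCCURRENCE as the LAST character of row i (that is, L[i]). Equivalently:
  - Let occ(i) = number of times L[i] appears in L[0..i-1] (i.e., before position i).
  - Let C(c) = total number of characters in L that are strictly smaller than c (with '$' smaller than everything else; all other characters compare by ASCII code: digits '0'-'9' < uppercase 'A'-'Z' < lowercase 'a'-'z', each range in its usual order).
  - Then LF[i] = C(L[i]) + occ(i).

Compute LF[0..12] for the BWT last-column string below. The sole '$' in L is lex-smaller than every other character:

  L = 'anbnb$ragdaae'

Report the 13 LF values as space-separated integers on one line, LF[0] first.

Char counts: '$':1, 'a':4, 'b':2, 'd':1, 'e':1, 'g':1, 'n':2, 'r':1
C (first-col start): C('$')=0, C('a')=1, C('b')=5, C('d')=7, C('e')=8, C('g')=9, C('n')=10, C('r')=12
L[0]='a': occ=0, LF[0]=C('a')+0=1+0=1
L[1]='n': occ=0, LF[1]=C('n')+0=10+0=10
L[2]='b': occ=0, LF[2]=C('b')+0=5+0=5
L[3]='n': occ=1, LF[3]=C('n')+1=10+1=11
L[4]='b': occ=1, LF[4]=C('b')+1=5+1=6
L[5]='$': occ=0, LF[5]=C('$')+0=0+0=0
L[6]='r': occ=0, LF[6]=C('r')+0=12+0=12
L[7]='a': occ=1, LF[7]=C('a')+1=1+1=2
L[8]='g': occ=0, LF[8]=C('g')+0=9+0=9
L[9]='d': occ=0, LF[9]=C('d')+0=7+0=7
L[10]='a': occ=2, LF[10]=C('a')+2=1+2=3
L[11]='a': occ=3, LF[11]=C('a')+3=1+3=4
L[12]='e': occ=0, LF[12]=C('e')+0=8+0=8

Answer: 1 10 5 11 6 0 12 2 9 7 3 4 8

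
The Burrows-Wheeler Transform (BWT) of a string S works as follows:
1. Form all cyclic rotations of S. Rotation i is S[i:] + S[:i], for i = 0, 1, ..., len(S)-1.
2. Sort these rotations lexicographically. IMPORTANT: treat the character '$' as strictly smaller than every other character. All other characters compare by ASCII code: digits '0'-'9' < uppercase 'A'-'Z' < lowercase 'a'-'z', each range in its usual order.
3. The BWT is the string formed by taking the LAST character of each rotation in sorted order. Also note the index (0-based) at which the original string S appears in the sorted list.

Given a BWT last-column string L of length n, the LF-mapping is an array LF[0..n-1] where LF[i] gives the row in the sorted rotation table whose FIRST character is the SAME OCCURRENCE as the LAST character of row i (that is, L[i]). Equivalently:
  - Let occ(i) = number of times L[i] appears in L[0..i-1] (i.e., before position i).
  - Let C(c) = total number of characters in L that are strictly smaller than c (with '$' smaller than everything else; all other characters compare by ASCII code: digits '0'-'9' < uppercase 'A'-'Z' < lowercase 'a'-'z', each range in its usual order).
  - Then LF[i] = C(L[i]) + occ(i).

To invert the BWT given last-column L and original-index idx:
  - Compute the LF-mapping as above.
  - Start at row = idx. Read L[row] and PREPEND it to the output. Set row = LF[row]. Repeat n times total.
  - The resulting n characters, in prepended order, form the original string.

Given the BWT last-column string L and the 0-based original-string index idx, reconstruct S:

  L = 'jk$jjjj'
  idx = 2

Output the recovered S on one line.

LF mapping: 1 6 0 2 3 4 5
Walk LF starting at row 2, prepending L[row]:
  step 1: row=2, L[2]='$', prepend. Next row=LF[2]=0
  step 2: row=0, L[0]='j', prepend. Next row=LF[0]=1
  step 3: row=1, L[1]='k', prepend. Next row=LF[1]=6
  step 4: row=6, L[6]='j', prepend. Next row=LF[6]=5
  step 5: row=5, L[5]='j', prepend. Next row=LF[5]=4
  step 6: row=4, L[4]='j', prepend. Next row=LF[4]=3
  step 7: row=3, L[3]='j', prepend. Next row=LF[3]=2
Reversed output: jjjjkj$

Answer: jjjjkj$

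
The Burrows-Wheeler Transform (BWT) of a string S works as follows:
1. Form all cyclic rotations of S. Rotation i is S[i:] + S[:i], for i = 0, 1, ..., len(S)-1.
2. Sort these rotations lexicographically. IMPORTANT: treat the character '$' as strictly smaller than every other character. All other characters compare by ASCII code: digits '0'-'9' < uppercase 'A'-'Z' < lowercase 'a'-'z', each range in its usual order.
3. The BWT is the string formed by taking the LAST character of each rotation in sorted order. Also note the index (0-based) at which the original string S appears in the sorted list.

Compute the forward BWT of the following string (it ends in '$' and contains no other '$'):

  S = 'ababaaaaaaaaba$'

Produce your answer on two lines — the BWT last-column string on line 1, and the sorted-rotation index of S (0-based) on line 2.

Answer: abbaaaaaaab$aaa
11

Derivation:
All 15 rotations (rotation i = S[i:]+S[:i]):
  rot[0] = ababaaaaaaaaba$
  rot[1] = babaaaaaaaaba$a
  rot[2] = abaaaaaaaaba$ab
  rot[3] = baaaaaaaaba$aba
  rot[4] = aaaaaaaaba$abab
  rot[5] = aaaaaaaba$ababa
  rot[6] = aaaaaaba$ababaa
  rot[7] = aaaaaba$ababaaa
  rot[8] = aaaaba$ababaaaa
  rot[9] = aaaba$ababaaaaa
  rot[10] = aaba$ababaaaaaa
  rot[11] = aba$ababaaaaaaa
  rot[12] = ba$ababaaaaaaaa
  rot[13] = a$ababaaaaaaaab
  rot[14] = $ababaaaaaaaaba
Sorted (with $ < everything):
  sorted[0] = $ababaaaaaaaaba  (last char: 'a')
  sorted[1] = a$ababaaaaaaaab  (last char: 'b')
  sorted[2] = aaaaaaaaba$abab  (last char: 'b')
  sorted[3] = aaaaaaaba$ababa  (last char: 'a')
  sorted[4] = aaaaaaba$ababaa  (last char: 'a')
  sorted[5] = aaaaaba$ababaaa  (last char: 'a')
  sorted[6] = aaaaba$ababaaaa  (last char: 'a')
  sorted[7] = aaaba$ababaaaaa  (last char: 'a')
  sorted[8] = aaba$ababaaaaaa  (last char: 'a')
  sorted[9] = aba$ababaaaaaaa  (last char: 'a')
  sorted[10] = abaaaaaaaaba$ab  (last char: 'b')
  sorted[11] = ababaaaaaaaaba$  (last char: '$')
  sorted[12] = ba$ababaaaaaaaa  (last char: 'a')
  sorted[13] = baaaaaaaaba$aba  (last char: 'a')
  sorted[14] = babaaaaaaaaba$a  (last char: 'a')
Last column: abbaaaaaaab$aaa
Original string S is at sorted index 11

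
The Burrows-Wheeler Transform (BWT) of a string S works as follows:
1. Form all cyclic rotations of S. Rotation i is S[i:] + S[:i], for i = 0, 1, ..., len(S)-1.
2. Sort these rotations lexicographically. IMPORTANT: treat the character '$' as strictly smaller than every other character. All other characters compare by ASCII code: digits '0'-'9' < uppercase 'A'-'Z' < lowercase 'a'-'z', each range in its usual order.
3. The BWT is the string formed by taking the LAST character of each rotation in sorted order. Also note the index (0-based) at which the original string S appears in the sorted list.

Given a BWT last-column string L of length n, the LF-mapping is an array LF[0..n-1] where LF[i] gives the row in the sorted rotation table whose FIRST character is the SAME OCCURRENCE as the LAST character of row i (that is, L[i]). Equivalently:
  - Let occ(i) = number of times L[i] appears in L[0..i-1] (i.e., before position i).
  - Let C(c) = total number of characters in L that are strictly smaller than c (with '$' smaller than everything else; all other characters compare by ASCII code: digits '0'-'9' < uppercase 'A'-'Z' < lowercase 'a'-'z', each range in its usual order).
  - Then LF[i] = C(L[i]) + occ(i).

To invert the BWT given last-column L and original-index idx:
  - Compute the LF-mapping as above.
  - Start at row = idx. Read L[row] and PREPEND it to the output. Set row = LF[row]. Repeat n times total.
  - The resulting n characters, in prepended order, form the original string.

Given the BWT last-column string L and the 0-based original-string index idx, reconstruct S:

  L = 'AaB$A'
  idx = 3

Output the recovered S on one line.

Answer: BAaA$

Derivation:
LF mapping: 1 4 3 0 2
Walk LF starting at row 3, prepending L[row]:
  step 1: row=3, L[3]='$', prepend. Next row=LF[3]=0
  step 2: row=0, L[0]='A', prepend. Next row=LF[0]=1
  step 3: row=1, L[1]='a', prepend. Next row=LF[1]=4
  step 4: row=4, L[4]='A', prepend. Next row=LF[4]=2
  step 5: row=2, L[2]='B', prepend. Next row=LF[2]=3
Reversed output: BAaA$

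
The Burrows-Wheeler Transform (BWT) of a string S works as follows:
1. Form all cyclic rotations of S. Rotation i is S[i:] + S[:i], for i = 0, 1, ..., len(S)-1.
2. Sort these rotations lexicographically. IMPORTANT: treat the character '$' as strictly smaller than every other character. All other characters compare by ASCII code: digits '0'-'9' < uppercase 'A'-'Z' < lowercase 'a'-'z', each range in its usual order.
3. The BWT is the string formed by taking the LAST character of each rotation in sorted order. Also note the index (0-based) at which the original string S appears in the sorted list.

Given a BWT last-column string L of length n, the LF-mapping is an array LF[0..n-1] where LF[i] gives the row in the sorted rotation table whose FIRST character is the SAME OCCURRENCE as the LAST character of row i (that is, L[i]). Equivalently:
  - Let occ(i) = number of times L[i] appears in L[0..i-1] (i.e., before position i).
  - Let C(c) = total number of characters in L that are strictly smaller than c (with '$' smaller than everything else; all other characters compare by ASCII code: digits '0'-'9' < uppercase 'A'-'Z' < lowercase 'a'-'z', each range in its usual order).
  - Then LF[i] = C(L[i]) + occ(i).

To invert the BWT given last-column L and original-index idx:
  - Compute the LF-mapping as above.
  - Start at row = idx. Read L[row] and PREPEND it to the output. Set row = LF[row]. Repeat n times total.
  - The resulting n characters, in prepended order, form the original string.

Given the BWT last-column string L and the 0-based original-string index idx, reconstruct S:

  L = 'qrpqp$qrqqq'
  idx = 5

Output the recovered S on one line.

LF mapping: 3 9 1 4 2 0 5 10 6 7 8
Walk LF starting at row 5, prepending L[row]:
  step 1: row=5, L[5]='$', prepend. Next row=LF[5]=0
  step 2: row=0, L[0]='q', prepend. Next row=LF[0]=3
  step 3: row=3, L[3]='q', prepend. Next row=LF[3]=4
  step 4: row=4, L[4]='p', prepend. Next row=LF[4]=2
  step 5: row=2, L[2]='p', prepend. Next row=LF[2]=1
  step 6: row=1, L[1]='r', prepend. Next row=LF[1]=9
  step 7: row=9, L[9]='q', prepend. Next row=LF[9]=7
  step 8: row=7, L[7]='r', prepend. Next row=LF[7]=10
  step 9: row=10, L[10]='q', prepend. Next row=LF[10]=8
  step 10: row=8, L[8]='q', prepend. Next row=LF[8]=6
  step 11: row=6, L[6]='q', prepend. Next row=LF[6]=5
Reversed output: qqqrqrppqq$

Answer: qqqrqrppqq$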